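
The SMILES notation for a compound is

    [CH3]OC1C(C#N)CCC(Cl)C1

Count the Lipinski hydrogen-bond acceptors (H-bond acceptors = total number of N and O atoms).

N atoms: 1; O atoms: 1.
Lipinski HBA = 1 + 1 = 2.

2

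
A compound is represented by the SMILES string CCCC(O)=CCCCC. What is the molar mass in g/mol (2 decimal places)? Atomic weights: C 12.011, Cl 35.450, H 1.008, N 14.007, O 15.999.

First, the molecular formula is C9H18O (counting implicit H from valence).
  C: 9 × 12.011 = 108.099
  H: 18 × 1.008 = 18.144
  O: 1 × 15.999 = 15.999
Sum: 9×12.011 + 18×1.008 + 1×15.999 = 142.242 → 142.24 g/mol.

142.24 g/mol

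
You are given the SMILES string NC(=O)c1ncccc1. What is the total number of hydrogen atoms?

Walk through each heavy atom and fill implicit hydrogens from standard valence (C 4, N 3, O 2, S 2, halogen 1); for lowercase aromatic atoms, an aromatic c carries 1 H when it has two neighbours and 0 H with three, and aromatic n carries 0 H:
  atom 1: N, bond orders sum to 1 (valence 3) → 2 H
  atom 2: C, bond orders sum to 4 (valence 4) → 0 H
  atom 3: O, bond orders sum to 2 (valence 2) → 0 H
  atom 4: aromatic c, 3 neighbours → 0 H
  atom 5: aromatic n, 2 neighbours → 0 H
  atom 6: aromatic c, 2 neighbours → 1 H
  atom 7: aromatic c, 2 neighbours → 1 H
  atom 8: aromatic c, 2 neighbours → 1 H
  atom 9: aromatic c, 2 neighbours → 1 H
Total hydrogens: 6.

6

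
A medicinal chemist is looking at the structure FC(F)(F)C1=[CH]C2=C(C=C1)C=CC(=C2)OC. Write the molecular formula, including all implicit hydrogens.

Walk through each heavy atom and fill implicit hydrogens from standard valence (C 4, N 3, O 2, S 2, halogen 1):
  atom 1: F (halogen, monovalent) → 0 H
  atom 2: C, bond orders sum to 4 (valence 4) → 0 H
  atom 3: F (halogen, monovalent) → 0 H
  atom 4: F (halogen, monovalent) → 0 H
  atom 5: C, bond orders sum to 4 (valence 4) → 0 H
  atom 6: C with explicit H count 1
  atom 7: C, bond orders sum to 4 (valence 4) → 0 H
  atom 8: C, bond orders sum to 4 (valence 4) → 0 H
  atom 9: C, bond orders sum to 3 (valence 4) → 1 H
  atom 10: C, bond orders sum to 3 (valence 4) → 1 H
  atom 11: C, bond orders sum to 3 (valence 4) → 1 H
  atom 12: C, bond orders sum to 3 (valence 4) → 1 H
  atom 13: C, bond orders sum to 4 (valence 4) → 0 H
  atom 14: C, bond orders sum to 3 (valence 4) → 1 H
  atom 15: O, bond orders sum to 2 (valence 2) → 0 H
  atom 16: C, bond orders sum to 1 (valence 4) → 3 H
Totals → C:12, H:9, F:3, O:1.

C12H9F3O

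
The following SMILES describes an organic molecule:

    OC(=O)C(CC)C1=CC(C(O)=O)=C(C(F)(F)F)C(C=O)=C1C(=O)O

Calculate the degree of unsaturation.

Degree of unsaturation = (number of rings) + (number of π bonds).
Ring closures in the SMILES: 1.
π bonds: 7 double bonds (each 1 DoU) → 7 DoU from unsaturation.
Total DoU = 1 + 7 = 8.

8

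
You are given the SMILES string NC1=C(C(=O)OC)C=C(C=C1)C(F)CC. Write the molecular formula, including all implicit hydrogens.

Walk through each heavy atom and fill implicit hydrogens from standard valence (C 4, N 3, O 2, S 2, halogen 1):
  atom 1: N, bond orders sum to 1 (valence 3) → 2 H
  atom 2: C, bond orders sum to 4 (valence 4) → 0 H
  atom 3: C, bond orders sum to 4 (valence 4) → 0 H
  atom 4: C, bond orders sum to 4 (valence 4) → 0 H
  atom 5: O, bond orders sum to 2 (valence 2) → 0 H
  atom 6: O, bond orders sum to 2 (valence 2) → 0 H
  atom 7: C, bond orders sum to 1 (valence 4) → 3 H
  atom 8: C, bond orders sum to 3 (valence 4) → 1 H
  atom 9: C, bond orders sum to 4 (valence 4) → 0 H
  atom 10: C, bond orders sum to 3 (valence 4) → 1 H
  atom 11: C, bond orders sum to 3 (valence 4) → 1 H
  atom 12: C, bond orders sum to 3 (valence 4) → 1 H
  atom 13: F (halogen, monovalent) → 0 H
  atom 14: C, bond orders sum to 2 (valence 4) → 2 H
  atom 15: C, bond orders sum to 1 (valence 4) → 3 H
Totals → C:11, H:14, F:1, N:1, O:2.

C11H14FNO2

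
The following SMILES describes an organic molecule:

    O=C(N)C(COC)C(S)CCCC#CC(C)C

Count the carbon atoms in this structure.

13

Count every carbon token in the SMILES (each C, including those in ring-closure positions and inside branches).
Carbon count: 13.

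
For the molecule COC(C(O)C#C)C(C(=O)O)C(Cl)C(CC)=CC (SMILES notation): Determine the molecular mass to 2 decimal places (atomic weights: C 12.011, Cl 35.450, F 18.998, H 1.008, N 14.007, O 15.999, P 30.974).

274.74 g/mol

First, the molecular formula is C13H19ClO4 (counting implicit H from valence).
  C: 13 × 12.011 = 156.143
  Cl: 1 × 35.450 = 35.450
  H: 19 × 1.008 = 19.152
  O: 4 × 15.999 = 63.996
Sum: 13×12.011 + 1×35.450 + 19×1.008 + 4×15.999 = 274.741 → 274.74 g/mol.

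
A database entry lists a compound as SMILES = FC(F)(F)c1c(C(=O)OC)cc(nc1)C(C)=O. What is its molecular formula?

Walk through each heavy atom and fill implicit hydrogens from standard valence (C 4, N 3, O 2, S 2, halogen 1); for lowercase aromatic atoms, an aromatic c carries 1 H when it has two neighbours and 0 H with three, and aromatic n carries 0 H:
  atom 1: F (halogen, monovalent) → 0 H
  atom 2: C, bond orders sum to 4 (valence 4) → 0 H
  atom 3: F (halogen, monovalent) → 0 H
  atom 4: F (halogen, monovalent) → 0 H
  atom 5: aromatic c, 3 neighbours → 0 H
  atom 6: aromatic c, 3 neighbours → 0 H
  atom 7: C, bond orders sum to 4 (valence 4) → 0 H
  atom 8: O, bond orders sum to 2 (valence 2) → 0 H
  atom 9: O, bond orders sum to 2 (valence 2) → 0 H
  atom 10: C, bond orders sum to 1 (valence 4) → 3 H
  atom 11: aromatic c, 2 neighbours → 1 H
  atom 12: aromatic c, 3 neighbours → 0 H
  atom 13: aromatic n, 2 neighbours → 0 H
  atom 14: aromatic c, 2 neighbours → 1 H
  atom 15: C, bond orders sum to 4 (valence 4) → 0 H
  atom 16: C, bond orders sum to 1 (valence 4) → 3 H
  atom 17: O, bond orders sum to 2 (valence 2) → 0 H
Totals → C:10, H:8, F:3, N:1, O:3.

C10H8F3NO3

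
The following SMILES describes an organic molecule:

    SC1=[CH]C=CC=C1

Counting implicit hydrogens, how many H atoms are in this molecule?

6

Walk through each heavy atom and fill implicit hydrogens from standard valence (C 4, N 3, O 2, S 2, halogen 1):
  atom 1: S, bond orders sum to 1 (valence 2) → 1 H
  atom 2: C, bond orders sum to 4 (valence 4) → 0 H
  atom 3: C with explicit H count 1
  atom 4: C, bond orders sum to 3 (valence 4) → 1 H
  atom 5: C, bond orders sum to 3 (valence 4) → 1 H
  atom 6: C, bond orders sum to 3 (valence 4) → 1 H
  atom 7: C, bond orders sum to 3 (valence 4) → 1 H
Total hydrogens: 6.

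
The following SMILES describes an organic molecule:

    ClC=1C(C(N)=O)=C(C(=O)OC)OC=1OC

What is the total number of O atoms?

5

Scan the SMILES for O atoms (remember two-letter symbols like Cl and Br are single atoms).
Oxygen count: 5.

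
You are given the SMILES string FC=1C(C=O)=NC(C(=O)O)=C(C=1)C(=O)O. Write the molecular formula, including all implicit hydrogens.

Walk through each heavy atom and fill implicit hydrogens from standard valence (C 4, N 3, O 2, S 2, halogen 1):
  atom 1: F (halogen, monovalent) → 0 H
  atom 2: C, bond orders sum to 4 (valence 4) → 0 H
  atom 3: C, bond orders sum to 4 (valence 4) → 0 H
  atom 4: C, bond orders sum to 3 (valence 4) → 1 H
  atom 5: O, bond orders sum to 2 (valence 2) → 0 H
  atom 6: N, bond orders sum to 3 (valence 3) → 0 H
  atom 7: C, bond orders sum to 4 (valence 4) → 0 H
  atom 8: C, bond orders sum to 4 (valence 4) → 0 H
  atom 9: O, bond orders sum to 2 (valence 2) → 0 H
  atom 10: O, bond orders sum to 1 (valence 2) → 1 H
  atom 11: C, bond orders sum to 4 (valence 4) → 0 H
  atom 12: C, bond orders sum to 3 (valence 4) → 1 H
  atom 13: C, bond orders sum to 4 (valence 4) → 0 H
  atom 14: O, bond orders sum to 2 (valence 2) → 0 H
  atom 15: O, bond orders sum to 1 (valence 2) → 1 H
Totals → C:8, H:4, F:1, N:1, O:5.

C8H4FNO5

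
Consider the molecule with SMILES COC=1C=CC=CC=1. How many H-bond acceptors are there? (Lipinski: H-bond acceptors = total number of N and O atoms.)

N atoms: 0; O atoms: 1.
Lipinski HBA = 0 + 1 = 1.

1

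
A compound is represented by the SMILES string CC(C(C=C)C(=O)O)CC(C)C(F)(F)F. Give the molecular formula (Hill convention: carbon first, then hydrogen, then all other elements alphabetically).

Walk through each heavy atom and fill implicit hydrogens from standard valence (C 4, N 3, O 2, S 2, halogen 1):
  atom 1: C, bond orders sum to 1 (valence 4) → 3 H
  atom 2: C, bond orders sum to 3 (valence 4) → 1 H
  atom 3: C, bond orders sum to 3 (valence 4) → 1 H
  atom 4: C, bond orders sum to 3 (valence 4) → 1 H
  atom 5: C, bond orders sum to 2 (valence 4) → 2 H
  atom 6: C, bond orders sum to 4 (valence 4) → 0 H
  atom 7: O, bond orders sum to 2 (valence 2) → 0 H
  atom 8: O, bond orders sum to 1 (valence 2) → 1 H
  atom 9: C, bond orders sum to 2 (valence 4) → 2 H
  atom 10: C, bond orders sum to 3 (valence 4) → 1 H
  atom 11: C, bond orders sum to 1 (valence 4) → 3 H
  atom 12: C, bond orders sum to 4 (valence 4) → 0 H
  atom 13: F (halogen, monovalent) → 0 H
  atom 14: F (halogen, monovalent) → 0 H
  atom 15: F (halogen, monovalent) → 0 H
Totals → C:10, H:15, F:3, O:2.
In Hill order: C10H15F3O2.

C10H15F3O2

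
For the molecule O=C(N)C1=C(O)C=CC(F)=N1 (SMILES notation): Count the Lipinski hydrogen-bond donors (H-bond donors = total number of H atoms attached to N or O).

3

Donors: find every N or O and count the H atoms it carries.
  atom 1 (O): bond orders sum to 2 → 0 H
  atom 3 (N): bond orders sum to 1 → 2 H
  atom 6 (O): bond orders sum to 1 → 1 H
  atom 11 (N): bond orders sum to 3 → 0 H
Lipinski HBD = 3.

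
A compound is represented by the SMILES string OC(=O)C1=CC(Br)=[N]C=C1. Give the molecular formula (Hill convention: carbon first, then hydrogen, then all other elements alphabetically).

Walk through each heavy atom and fill implicit hydrogens from standard valence (C 4, N 3, O 2, S 2, halogen 1):
  atom 1: O, bond orders sum to 1 (valence 2) → 1 H
  atom 2: C, bond orders sum to 4 (valence 4) → 0 H
  atom 3: O, bond orders sum to 2 (valence 2) → 0 H
  atom 4: C, bond orders sum to 4 (valence 4) → 0 H
  atom 5: C, bond orders sum to 3 (valence 4) → 1 H
  atom 6: C, bond orders sum to 4 (valence 4) → 0 H
  atom 7: Br (halogen, monovalent) → 0 H
  atom 8: N with explicit H count 0
  atom 9: C, bond orders sum to 3 (valence 4) → 1 H
  atom 10: C, bond orders sum to 3 (valence 4) → 1 H
Totals → C:6, H:4, Br:1, N:1, O:2.

C6H4BrNO2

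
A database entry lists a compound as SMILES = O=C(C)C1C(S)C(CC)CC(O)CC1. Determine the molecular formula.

C11H20O2S

Walk through each heavy atom and fill implicit hydrogens from standard valence (C 4, N 3, O 2, S 2, halogen 1):
  atom 1: O, bond orders sum to 2 (valence 2) → 0 H
  atom 2: C, bond orders sum to 4 (valence 4) → 0 H
  atom 3: C, bond orders sum to 1 (valence 4) → 3 H
  atom 4: C, bond orders sum to 3 (valence 4) → 1 H
  atom 5: C, bond orders sum to 3 (valence 4) → 1 H
  atom 6: S, bond orders sum to 1 (valence 2) → 1 H
  atom 7: C, bond orders sum to 3 (valence 4) → 1 H
  atom 8: C, bond orders sum to 2 (valence 4) → 2 H
  atom 9: C, bond orders sum to 1 (valence 4) → 3 H
  atom 10: C, bond orders sum to 2 (valence 4) → 2 H
  atom 11: C, bond orders sum to 3 (valence 4) → 1 H
  atom 12: O, bond orders sum to 1 (valence 2) → 1 H
  atom 13: C, bond orders sum to 2 (valence 4) → 2 H
  atom 14: C, bond orders sum to 2 (valence 4) → 2 H
Totals → C:11, H:20, O:2, S:1.
In Hill order: C11H20O2S.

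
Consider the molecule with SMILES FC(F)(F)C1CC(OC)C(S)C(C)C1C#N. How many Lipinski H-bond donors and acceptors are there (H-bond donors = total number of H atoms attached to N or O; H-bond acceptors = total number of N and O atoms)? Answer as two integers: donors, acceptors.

0, 2

Donors: find every N or O and count the H atoms it carries.
  atom 8 (O): bond orders sum to 2 → 0 H
  atom 16 (N): bond orders sum to 3 → 0 H
Lipinski HBD = 0.
Acceptors: N atoms = 1, O atoms = 1 → HBA = 2.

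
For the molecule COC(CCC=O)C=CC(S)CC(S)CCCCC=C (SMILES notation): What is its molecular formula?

C16H28O2S2

Walk through each heavy atom and fill implicit hydrogens from standard valence (C 4, N 3, O 2, S 2, halogen 1):
  atom 1: C, bond orders sum to 1 (valence 4) → 3 H
  atom 2: O, bond orders sum to 2 (valence 2) → 0 H
  atom 3: C, bond orders sum to 3 (valence 4) → 1 H
  atom 4: C, bond orders sum to 2 (valence 4) → 2 H
  atom 5: C, bond orders sum to 2 (valence 4) → 2 H
  atom 6: C, bond orders sum to 3 (valence 4) → 1 H
  atom 7: O, bond orders sum to 2 (valence 2) → 0 H
  atom 8: C, bond orders sum to 3 (valence 4) → 1 H
  atom 9: C, bond orders sum to 3 (valence 4) → 1 H
  atom 10: C, bond orders sum to 3 (valence 4) → 1 H
  atom 11: S, bond orders sum to 1 (valence 2) → 1 H
  atom 12: C, bond orders sum to 2 (valence 4) → 2 H
  atom 13: C, bond orders sum to 3 (valence 4) → 1 H
  atom 14: S, bond orders sum to 1 (valence 2) → 1 H
  atom 15: C, bond orders sum to 2 (valence 4) → 2 H
  atom 16: C, bond orders sum to 2 (valence 4) → 2 H
  atom 17: C, bond orders sum to 2 (valence 4) → 2 H
  atom 18: C, bond orders sum to 2 (valence 4) → 2 H
  atom 19: C, bond orders sum to 3 (valence 4) → 1 H
  atom 20: C, bond orders sum to 2 (valence 4) → 2 H
Totals → C:16, H:28, O:2, S:2.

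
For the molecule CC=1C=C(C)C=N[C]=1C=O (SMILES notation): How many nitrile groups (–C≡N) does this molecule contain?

0

Scan the SMILES for the nitrile motif — none present.
Groups that are present: 1 aldehyde.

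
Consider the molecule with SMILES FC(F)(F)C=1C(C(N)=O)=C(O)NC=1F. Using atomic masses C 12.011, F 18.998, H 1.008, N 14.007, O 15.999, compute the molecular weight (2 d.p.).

212.10 g/mol

First, the molecular formula is C6H4F4N2O2 (counting implicit H from valence).
  C: 6 × 12.011 = 72.066
  F: 4 × 18.998 = 75.992
  H: 4 × 1.008 = 4.032
  N: 2 × 14.007 = 28.014
  O: 2 × 15.999 = 31.998
Sum: 6×12.011 + 4×18.998 + 4×1.008 + 2×14.007 + 2×15.999 = 212.102 → 212.10 g/mol.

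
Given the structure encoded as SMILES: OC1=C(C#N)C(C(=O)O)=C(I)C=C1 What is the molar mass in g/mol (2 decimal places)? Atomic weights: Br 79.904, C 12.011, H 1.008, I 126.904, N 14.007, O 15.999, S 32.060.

First, the molecular formula is C8H4INO3 (counting implicit H from valence).
  C: 8 × 12.011 = 96.088
  H: 4 × 1.008 = 4.032
  I: 1 × 126.904 = 126.904
  N: 1 × 14.007 = 14.007
  O: 3 × 15.999 = 47.997
Sum: 8×12.011 + 4×1.008 + 1×126.904 + 1×14.007 + 3×15.999 = 289.028 → 289.03 g/mol.

289.03 g/mol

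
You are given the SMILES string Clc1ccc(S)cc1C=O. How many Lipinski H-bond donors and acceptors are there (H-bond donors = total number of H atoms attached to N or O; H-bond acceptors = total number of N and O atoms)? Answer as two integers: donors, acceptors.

0, 1

Donors: find every N or O and count the H atoms it carries.
  atom 10 (O): bond orders sum to 2 → 0 H
Lipinski HBD = 0.
Acceptors: N atoms = 0, O atoms = 1 → HBA = 1.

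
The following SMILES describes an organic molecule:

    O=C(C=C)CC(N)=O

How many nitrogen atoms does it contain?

Scan the SMILES for N atoms (remember two-letter symbols like Cl and Br are single atoms).
Nitrogen count: 1.

1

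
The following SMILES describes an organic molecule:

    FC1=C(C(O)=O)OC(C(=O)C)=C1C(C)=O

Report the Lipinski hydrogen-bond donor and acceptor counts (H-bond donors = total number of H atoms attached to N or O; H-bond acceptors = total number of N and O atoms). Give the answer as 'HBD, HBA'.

1, 5

Donors: find every N or O and count the H atoms it carries.
  atom 5 (O): bond orders sum to 1 → 1 H
  atom 6 (O): bond orders sum to 2 → 0 H
  atom 7 (O): bond orders sum to 2 → 0 H
  atom 10 (O): bond orders sum to 2 → 0 H
  atom 15 (O): bond orders sum to 2 → 0 H
Lipinski HBD = 1.
Acceptors: N atoms = 0, O atoms = 5 → HBA = 5.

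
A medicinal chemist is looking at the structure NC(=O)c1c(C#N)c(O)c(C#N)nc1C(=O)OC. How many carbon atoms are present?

10

Count every carbon token in the SMILES (each C, including those in ring-closure positions and inside branches).
Carbon count: 10.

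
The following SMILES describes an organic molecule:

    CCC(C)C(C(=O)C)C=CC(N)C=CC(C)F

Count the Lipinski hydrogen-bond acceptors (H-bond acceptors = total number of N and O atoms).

2

N atoms: 1; O atoms: 1.
Lipinski HBA = 1 + 1 = 2.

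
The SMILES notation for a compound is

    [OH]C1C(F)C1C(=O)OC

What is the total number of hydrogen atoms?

Walk through each heavy atom and fill implicit hydrogens from standard valence (C 4, N 3, O 2, S 2, halogen 1):
  atom 1: O with explicit H count 1
  atom 2: C, bond orders sum to 3 (valence 4) → 1 H
  atom 3: C, bond orders sum to 3 (valence 4) → 1 H
  atom 4: F (halogen, monovalent) → 0 H
  atom 5: C, bond orders sum to 3 (valence 4) → 1 H
  atom 6: C, bond orders sum to 4 (valence 4) → 0 H
  atom 7: O, bond orders sum to 2 (valence 2) → 0 H
  atom 8: O, bond orders sum to 2 (valence 2) → 0 H
  atom 9: C, bond orders sum to 1 (valence 4) → 3 H
Total hydrogens: 7.

7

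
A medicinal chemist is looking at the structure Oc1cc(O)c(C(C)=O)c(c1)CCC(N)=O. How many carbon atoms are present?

Count every carbon token in the SMILES (each C, including those in ring-closure positions and inside branches).
Carbon count: 11.

11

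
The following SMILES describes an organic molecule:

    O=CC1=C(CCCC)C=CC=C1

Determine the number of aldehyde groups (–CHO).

1

The aldehyde motif appears at heavy-atom position 2 in the SMILES.
Aldehyde count: 1.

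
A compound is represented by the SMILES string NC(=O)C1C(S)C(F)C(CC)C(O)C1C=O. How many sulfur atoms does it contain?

1

Scan the SMILES for S atoms (remember two-letter symbols like Cl and Br are single atoms).
Sulfur count: 1.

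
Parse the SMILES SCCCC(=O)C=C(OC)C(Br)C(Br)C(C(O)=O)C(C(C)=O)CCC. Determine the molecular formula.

C17H26Br2O5S

Walk through each heavy atom and fill implicit hydrogens from standard valence (C 4, N 3, O 2, S 2, halogen 1):
  atom 1: S, bond orders sum to 1 (valence 2) → 1 H
  atom 2: C, bond orders sum to 2 (valence 4) → 2 H
  atom 3: C, bond orders sum to 2 (valence 4) → 2 H
  atom 4: C, bond orders sum to 2 (valence 4) → 2 H
  atom 5: C, bond orders sum to 4 (valence 4) → 0 H
  atom 6: O, bond orders sum to 2 (valence 2) → 0 H
  atom 7: C, bond orders sum to 3 (valence 4) → 1 H
  atom 8: C, bond orders sum to 4 (valence 4) → 0 H
  atom 9: O, bond orders sum to 2 (valence 2) → 0 H
  atom 10: C, bond orders sum to 1 (valence 4) → 3 H
  atom 11: C, bond orders sum to 3 (valence 4) → 1 H
  atom 12: Br (halogen, monovalent) → 0 H
  atom 13: C, bond orders sum to 3 (valence 4) → 1 H
  atom 14: Br (halogen, monovalent) → 0 H
  atom 15: C, bond orders sum to 3 (valence 4) → 1 H
  atom 16: C, bond orders sum to 4 (valence 4) → 0 H
  atom 17: O, bond orders sum to 1 (valence 2) → 1 H
  atom 18: O, bond orders sum to 2 (valence 2) → 0 H
  atom 19: C, bond orders sum to 3 (valence 4) → 1 H
  atom 20: C, bond orders sum to 4 (valence 4) → 0 H
  atom 21: C, bond orders sum to 1 (valence 4) → 3 H
  atom 22: O, bond orders sum to 2 (valence 2) → 0 H
  atom 23: C, bond orders sum to 2 (valence 4) → 2 H
  atom 24: C, bond orders sum to 2 (valence 4) → 2 H
  atom 25: C, bond orders sum to 1 (valence 4) → 3 H
Totals → C:17, H:26, Br:2, O:5, S:1.
In Hill order: C17H26Br2O5S.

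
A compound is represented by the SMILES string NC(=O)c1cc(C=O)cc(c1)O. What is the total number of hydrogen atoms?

7

Walk through each heavy atom and fill implicit hydrogens from standard valence (C 4, N 3, O 2, S 2, halogen 1); for lowercase aromatic atoms, an aromatic c carries 1 H when it has two neighbours and 0 H with three, and aromatic n carries 0 H:
  atom 1: N, bond orders sum to 1 (valence 3) → 2 H
  atom 2: C, bond orders sum to 4 (valence 4) → 0 H
  atom 3: O, bond orders sum to 2 (valence 2) → 0 H
  atom 4: aromatic c, 3 neighbours → 0 H
  atom 5: aromatic c, 2 neighbours → 1 H
  atom 6: aromatic c, 3 neighbours → 0 H
  atom 7: C, bond orders sum to 3 (valence 4) → 1 H
  atom 8: O, bond orders sum to 2 (valence 2) → 0 H
  atom 9: aromatic c, 2 neighbours → 1 H
  atom 10: aromatic c, 3 neighbours → 0 H
  atom 11: aromatic c, 2 neighbours → 1 H
  atom 12: O, bond orders sum to 1 (valence 2) → 1 H
Total hydrogens: 7.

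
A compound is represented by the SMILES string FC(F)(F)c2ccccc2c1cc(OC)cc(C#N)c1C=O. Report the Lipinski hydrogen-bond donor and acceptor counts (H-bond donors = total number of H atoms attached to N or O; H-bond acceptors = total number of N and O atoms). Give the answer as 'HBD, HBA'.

Donors: find every N or O and count the H atoms it carries.
  atom 14 (O): bond orders sum to 2 → 0 H
  atom 19 (N): bond orders sum to 3 → 0 H
  atom 22 (O): bond orders sum to 2 → 0 H
Lipinski HBD = 0.
Acceptors: N atoms = 1, O atoms = 2 → HBA = 3.

0, 3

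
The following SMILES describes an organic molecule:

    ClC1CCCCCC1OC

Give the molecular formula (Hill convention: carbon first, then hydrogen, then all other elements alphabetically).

Walk through each heavy atom and fill implicit hydrogens from standard valence (C 4, N 3, O 2, S 2, halogen 1):
  atom 1: Cl (halogen, monovalent) → 0 H
  atom 2: C, bond orders sum to 3 (valence 4) → 1 H
  atom 3: C, bond orders sum to 2 (valence 4) → 2 H
  atom 4: C, bond orders sum to 2 (valence 4) → 2 H
  atom 5: C, bond orders sum to 2 (valence 4) → 2 H
  atom 6: C, bond orders sum to 2 (valence 4) → 2 H
  atom 7: C, bond orders sum to 2 (valence 4) → 2 H
  atom 8: C, bond orders sum to 3 (valence 4) → 1 H
  atom 9: O, bond orders sum to 2 (valence 2) → 0 H
  atom 10: C, bond orders sum to 1 (valence 4) → 3 H
Totals → C:8, H:15, Cl:1, O:1.

C8H15ClO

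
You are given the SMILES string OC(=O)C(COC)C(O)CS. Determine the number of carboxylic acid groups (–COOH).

The carboxylic acid motif appears at heavy-atom position 2 in the SMILES.
Other groups present: 1 ether, 1 hydroxyl, 1 thiol.
Carboxylic acid count: 1.

1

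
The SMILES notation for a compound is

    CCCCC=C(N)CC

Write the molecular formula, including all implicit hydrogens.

Walk through each heavy atom and fill implicit hydrogens from standard valence (C 4, N 3, O 2, S 2, halogen 1):
  atom 1: C, bond orders sum to 1 (valence 4) → 3 H
  atom 2: C, bond orders sum to 2 (valence 4) → 2 H
  atom 3: C, bond orders sum to 2 (valence 4) → 2 H
  atom 4: C, bond orders sum to 2 (valence 4) → 2 H
  atom 5: C, bond orders sum to 3 (valence 4) → 1 H
  atom 6: C, bond orders sum to 4 (valence 4) → 0 H
  atom 7: N, bond orders sum to 1 (valence 3) → 2 H
  atom 8: C, bond orders sum to 2 (valence 4) → 2 H
  atom 9: C, bond orders sum to 1 (valence 4) → 3 H
Totals → C:8, H:17, N:1.
In Hill order: C8H17N.

C8H17N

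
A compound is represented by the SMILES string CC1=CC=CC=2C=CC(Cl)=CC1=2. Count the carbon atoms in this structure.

11

Count every carbon token in the SMILES (each C, including those in ring-closure positions and inside branches).
Carbon count: 11.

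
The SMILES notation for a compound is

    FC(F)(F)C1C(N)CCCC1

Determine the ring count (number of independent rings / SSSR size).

1

In SMILES, each pair of matching ring-closure digits denotes one ring-closing bond; the number of such bonds equals the number of independent rings.
Ring-closure bonds here: 1.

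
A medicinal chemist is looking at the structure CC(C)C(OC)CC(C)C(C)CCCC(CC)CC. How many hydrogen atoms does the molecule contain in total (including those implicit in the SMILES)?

38

Walk through each heavy atom and fill implicit hydrogens from standard valence (C 4, N 3, O 2, S 2, halogen 1):
  atom 1: C, bond orders sum to 1 (valence 4) → 3 H
  atom 2: C, bond orders sum to 3 (valence 4) → 1 H
  atom 3: C, bond orders sum to 1 (valence 4) → 3 H
  atom 4: C, bond orders sum to 3 (valence 4) → 1 H
  atom 5: O, bond orders sum to 2 (valence 2) → 0 H
  atom 6: C, bond orders sum to 1 (valence 4) → 3 H
  atom 7: C, bond orders sum to 2 (valence 4) → 2 H
  atom 8: C, bond orders sum to 3 (valence 4) → 1 H
  atom 9: C, bond orders sum to 1 (valence 4) → 3 H
  atom 10: C, bond orders sum to 3 (valence 4) → 1 H
  atom 11: C, bond orders sum to 1 (valence 4) → 3 H
  atom 12: C, bond orders sum to 2 (valence 4) → 2 H
  atom 13: C, bond orders sum to 2 (valence 4) → 2 H
  atom 14: C, bond orders sum to 2 (valence 4) → 2 H
  atom 15: C, bond orders sum to 3 (valence 4) → 1 H
  atom 16: C, bond orders sum to 2 (valence 4) → 2 H
  atom 17: C, bond orders sum to 1 (valence 4) → 3 H
  atom 18: C, bond orders sum to 2 (valence 4) → 2 H
  atom 19: C, bond orders sum to 1 (valence 4) → 3 H
Total hydrogens: 38.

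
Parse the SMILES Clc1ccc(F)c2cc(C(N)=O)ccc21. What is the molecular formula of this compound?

Walk through each heavy atom and fill implicit hydrogens from standard valence (C 4, N 3, O 2, S 2, halogen 1); for lowercase aromatic atoms, an aromatic c carries 1 H when it has two neighbours and 0 H with three, and aromatic n carries 0 H:
  atom 1: Cl (halogen, monovalent) → 0 H
  atom 2: aromatic c, 3 neighbours → 0 H
  atom 3: aromatic c, 2 neighbours → 1 H
  atom 4: aromatic c, 2 neighbours → 1 H
  atom 5: aromatic c, 3 neighbours → 0 H
  atom 6: F (halogen, monovalent) → 0 H
  atom 7: aromatic c, 3 neighbours → 0 H
  atom 8: aromatic c, 2 neighbours → 1 H
  atom 9: aromatic c, 3 neighbours → 0 H
  atom 10: C, bond orders sum to 4 (valence 4) → 0 H
  atom 11: N, bond orders sum to 1 (valence 3) → 2 H
  atom 12: O, bond orders sum to 2 (valence 2) → 0 H
  atom 13: aromatic c, 2 neighbours → 1 H
  atom 14: aromatic c, 2 neighbours → 1 H
  atom 15: aromatic c, 3 neighbours → 0 H
Totals → C:11, H:7, Cl:1, F:1, N:1, O:1.

C11H7ClFNO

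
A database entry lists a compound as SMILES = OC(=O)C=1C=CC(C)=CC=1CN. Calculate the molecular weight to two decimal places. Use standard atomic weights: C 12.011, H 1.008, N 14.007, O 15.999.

165.19 g/mol

First, the molecular formula is C9H11NO2 (counting implicit H from valence).
  C: 9 × 12.011 = 108.099
  H: 11 × 1.008 = 11.088
  N: 1 × 14.007 = 14.007
  O: 2 × 15.999 = 31.998
Sum: 9×12.011 + 11×1.008 + 1×14.007 + 2×15.999 = 165.192 → 165.19 g/mol.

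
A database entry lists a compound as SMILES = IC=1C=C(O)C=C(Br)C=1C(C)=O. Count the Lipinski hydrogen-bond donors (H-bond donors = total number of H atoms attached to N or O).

1

Donors: find every N or O and count the H atoms it carries.
  atom 5 (O): bond orders sum to 1 → 1 H
  atom 12 (O): bond orders sum to 2 → 0 H
Lipinski HBD = 1.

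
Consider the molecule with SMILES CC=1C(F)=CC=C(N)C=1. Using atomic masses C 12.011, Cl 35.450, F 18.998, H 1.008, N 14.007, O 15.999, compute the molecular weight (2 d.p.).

125.15 g/mol

First, the molecular formula is C7H8FN (counting implicit H from valence).
  C: 7 × 12.011 = 84.077
  F: 1 × 18.998 = 18.998
  H: 8 × 1.008 = 8.064
  N: 1 × 14.007 = 14.007
Sum: 7×12.011 + 1×18.998 + 8×1.008 + 1×14.007 = 125.146 → 125.15 g/mol.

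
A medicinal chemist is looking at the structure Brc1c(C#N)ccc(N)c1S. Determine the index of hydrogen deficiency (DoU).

6

Molecular formula: C7H5BrN2S.
DoU = (2C + 2 + N − H − X) / 2, where X is the halogen count and O/S are ignored.
    = (2·7 + 2 + 2 − 5 − 1) / 2 = 12 / 2 = 6.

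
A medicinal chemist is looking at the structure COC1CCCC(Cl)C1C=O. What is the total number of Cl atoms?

1

Scan the SMILES for Cl atoms (remember two-letter symbols like Cl and Br are single atoms).
Chlorine count: 1.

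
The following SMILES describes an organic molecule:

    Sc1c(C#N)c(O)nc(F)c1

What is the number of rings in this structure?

1

In SMILES, each pair of matching ring-closure digits denotes one ring-closing bond; the number of such bonds equals the number of independent rings.
Ring-closure bonds here: 1.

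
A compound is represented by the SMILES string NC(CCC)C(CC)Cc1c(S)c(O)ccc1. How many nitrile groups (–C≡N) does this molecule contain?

0

Scan the SMILES for the nitrile motif — none present.
Groups that are present: 1 hydroxyl, 1 primary amine, 1 thiol.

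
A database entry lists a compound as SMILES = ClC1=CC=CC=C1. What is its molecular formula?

C6H5Cl

Walk through each heavy atom and fill implicit hydrogens from standard valence (C 4, N 3, O 2, S 2, halogen 1):
  atom 1: Cl (halogen, monovalent) → 0 H
  atom 2: C, bond orders sum to 4 (valence 4) → 0 H
  atom 3: C, bond orders sum to 3 (valence 4) → 1 H
  atom 4: C, bond orders sum to 3 (valence 4) → 1 H
  atom 5: C, bond orders sum to 3 (valence 4) → 1 H
  atom 6: C, bond orders sum to 3 (valence 4) → 1 H
  atom 7: C, bond orders sum to 3 (valence 4) → 1 H
Totals → C:6, H:5, Cl:1.
In Hill order: C6H5Cl.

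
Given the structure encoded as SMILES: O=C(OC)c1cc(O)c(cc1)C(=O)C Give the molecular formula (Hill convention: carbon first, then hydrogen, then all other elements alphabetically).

C10H10O4

Walk through each heavy atom and fill implicit hydrogens from standard valence (C 4, N 3, O 2, S 2, halogen 1); for lowercase aromatic atoms, an aromatic c carries 1 H when it has two neighbours and 0 H with three, and aromatic n carries 0 H:
  atom 1: O, bond orders sum to 2 (valence 2) → 0 H
  atom 2: C, bond orders sum to 4 (valence 4) → 0 H
  atom 3: O, bond orders sum to 2 (valence 2) → 0 H
  atom 4: C, bond orders sum to 1 (valence 4) → 3 H
  atom 5: aromatic c, 3 neighbours → 0 H
  atom 6: aromatic c, 2 neighbours → 1 H
  atom 7: aromatic c, 3 neighbours → 0 H
  atom 8: O, bond orders sum to 1 (valence 2) → 1 H
  atom 9: aromatic c, 3 neighbours → 0 H
  atom 10: aromatic c, 2 neighbours → 1 H
  atom 11: aromatic c, 2 neighbours → 1 H
  atom 12: C, bond orders sum to 4 (valence 4) → 0 H
  atom 13: O, bond orders sum to 2 (valence 2) → 0 H
  atom 14: C, bond orders sum to 1 (valence 4) → 3 H
Totals → C:10, H:10, O:4.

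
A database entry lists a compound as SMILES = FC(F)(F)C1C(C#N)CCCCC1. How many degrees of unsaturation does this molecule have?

3

Degree of unsaturation = (number of rings) + (number of π bonds).
Ring closures in the SMILES: 1.
π bonds: 1 triple bond (each 2 DoU) → 2 DoU from unsaturation.
Total DoU = 1 + 2 = 3.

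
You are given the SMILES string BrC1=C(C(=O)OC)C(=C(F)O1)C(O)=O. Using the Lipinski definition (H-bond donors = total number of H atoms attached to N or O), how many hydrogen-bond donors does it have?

1

Donors: find every N or O and count the H atoms it carries.
  atom 5 (O): bond orders sum to 2 → 0 H
  atom 6 (O): bond orders sum to 2 → 0 H
  atom 11 (O): bond orders sum to 2 → 0 H
  atom 13 (O): bond orders sum to 1 → 1 H
  atom 14 (O): bond orders sum to 2 → 0 H
Lipinski HBD = 1.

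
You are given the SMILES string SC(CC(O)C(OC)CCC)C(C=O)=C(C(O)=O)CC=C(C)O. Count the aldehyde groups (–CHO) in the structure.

1

The aldehyde motif appears at heavy-atom position 13 in the SMILES.
Other groups present: 2 alkene, 1 carboxylic acid, 1 ether, 2 hydroxyl, 1 thiol.
Aldehyde count: 1.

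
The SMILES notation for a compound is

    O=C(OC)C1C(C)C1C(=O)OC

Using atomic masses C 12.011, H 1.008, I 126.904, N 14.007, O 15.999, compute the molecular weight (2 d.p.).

First, the molecular formula is C8H12O4 (counting implicit H from valence).
  C: 8 × 12.011 = 96.088
  H: 12 × 1.008 = 12.096
  O: 4 × 15.999 = 63.996
Sum: 8×12.011 + 12×1.008 + 4×15.999 = 172.180 → 172.18 g/mol.

172.18 g/mol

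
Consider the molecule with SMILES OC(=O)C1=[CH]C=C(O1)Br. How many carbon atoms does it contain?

5

Count every carbon token in the SMILES (each C, including those in ring-closure positions and inside branches).
Carbon count: 5.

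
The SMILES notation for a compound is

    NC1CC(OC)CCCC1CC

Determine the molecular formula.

C10H21NO

Walk through each heavy atom and fill implicit hydrogens from standard valence (C 4, N 3, O 2, S 2, halogen 1):
  atom 1: N, bond orders sum to 1 (valence 3) → 2 H
  atom 2: C, bond orders sum to 3 (valence 4) → 1 H
  atom 3: C, bond orders sum to 2 (valence 4) → 2 H
  atom 4: C, bond orders sum to 3 (valence 4) → 1 H
  atom 5: O, bond orders sum to 2 (valence 2) → 0 H
  atom 6: C, bond orders sum to 1 (valence 4) → 3 H
  atom 7: C, bond orders sum to 2 (valence 4) → 2 H
  atom 8: C, bond orders sum to 2 (valence 4) → 2 H
  atom 9: C, bond orders sum to 2 (valence 4) → 2 H
  atom 10: C, bond orders sum to 3 (valence 4) → 1 H
  atom 11: C, bond orders sum to 2 (valence 4) → 2 H
  atom 12: C, bond orders sum to 1 (valence 4) → 3 H
Totals → C:10, H:21, N:1, O:1.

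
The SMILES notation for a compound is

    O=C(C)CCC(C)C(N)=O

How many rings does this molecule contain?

0

In SMILES, each pair of matching ring-closure digits denotes one ring-closing bond; the number of such bonds equals the number of independent rings.
Ring-closure bonds here: 0.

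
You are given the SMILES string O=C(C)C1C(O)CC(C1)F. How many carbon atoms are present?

7

Count every carbon token in the SMILES (each C, including those in ring-closure positions and inside branches).
Carbon count: 7.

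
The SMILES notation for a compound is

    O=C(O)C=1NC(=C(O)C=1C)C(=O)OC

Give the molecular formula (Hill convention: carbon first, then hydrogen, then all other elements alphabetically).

C8H9NO5

Walk through each heavy atom and fill implicit hydrogens from standard valence (C 4, N 3, O 2, S 2, halogen 1):
  atom 1: O, bond orders sum to 2 (valence 2) → 0 H
  atom 2: C, bond orders sum to 4 (valence 4) → 0 H
  atom 3: O, bond orders sum to 1 (valence 2) → 1 H
  atom 4: C, bond orders sum to 4 (valence 4) → 0 H
  atom 5: N, bond orders sum to 2 (valence 3) → 1 H
  atom 6: C, bond orders sum to 4 (valence 4) → 0 H
  atom 7: C, bond orders sum to 4 (valence 4) → 0 H
  atom 8: O, bond orders sum to 1 (valence 2) → 1 H
  atom 9: C, bond orders sum to 4 (valence 4) → 0 H
  atom 10: C, bond orders sum to 1 (valence 4) → 3 H
  atom 11: C, bond orders sum to 4 (valence 4) → 0 H
  atom 12: O, bond orders sum to 2 (valence 2) → 0 H
  atom 13: O, bond orders sum to 2 (valence 2) → 0 H
  atom 14: C, bond orders sum to 1 (valence 4) → 3 H
Totals → C:8, H:9, N:1, O:5.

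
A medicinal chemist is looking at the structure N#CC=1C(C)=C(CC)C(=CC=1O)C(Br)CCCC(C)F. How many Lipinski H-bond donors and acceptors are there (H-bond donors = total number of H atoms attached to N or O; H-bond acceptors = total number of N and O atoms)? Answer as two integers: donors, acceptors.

Donors: find every N or O and count the H atoms it carries.
  atom 1 (N): bond orders sum to 3 → 0 H
  atom 12 (O): bond orders sum to 1 → 1 H
Lipinski HBD = 1.
Acceptors: N atoms = 1, O atoms = 1 → HBA = 2.

1, 2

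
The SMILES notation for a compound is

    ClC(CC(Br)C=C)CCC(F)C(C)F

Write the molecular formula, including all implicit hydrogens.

C10H16BrClF2

Walk through each heavy atom and fill implicit hydrogens from standard valence (C 4, N 3, O 2, S 2, halogen 1):
  atom 1: Cl (halogen, monovalent) → 0 H
  atom 2: C, bond orders sum to 3 (valence 4) → 1 H
  atom 3: C, bond orders sum to 2 (valence 4) → 2 H
  atom 4: C, bond orders sum to 3 (valence 4) → 1 H
  atom 5: Br (halogen, monovalent) → 0 H
  atom 6: C, bond orders sum to 3 (valence 4) → 1 H
  atom 7: C, bond orders sum to 2 (valence 4) → 2 H
  atom 8: C, bond orders sum to 2 (valence 4) → 2 H
  atom 9: C, bond orders sum to 2 (valence 4) → 2 H
  atom 10: C, bond orders sum to 3 (valence 4) → 1 H
  atom 11: F (halogen, monovalent) → 0 H
  atom 12: C, bond orders sum to 3 (valence 4) → 1 H
  atom 13: C, bond orders sum to 1 (valence 4) → 3 H
  atom 14: F (halogen, monovalent) → 0 H
Totals → C:10, H:16, Br:1, Cl:1, F:2.
In Hill order: C10H16BrClF2.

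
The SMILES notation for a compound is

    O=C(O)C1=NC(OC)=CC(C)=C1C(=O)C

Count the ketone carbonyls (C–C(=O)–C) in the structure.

1

The ketone motif appears at heavy-atom position 13 in the SMILES.
Other groups present: 1 carboxylic acid, 1 ether.
Ketone count: 1.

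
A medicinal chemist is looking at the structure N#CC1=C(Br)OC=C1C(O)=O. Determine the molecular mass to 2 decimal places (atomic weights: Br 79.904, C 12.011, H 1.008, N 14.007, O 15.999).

215.99 g/mol

First, the molecular formula is C6H2BrNO3 (counting implicit H from valence).
  Br: 1 × 79.904 = 79.904
  C: 6 × 12.011 = 72.066
  H: 2 × 1.008 = 2.016
  N: 1 × 14.007 = 14.007
  O: 3 × 15.999 = 47.997
Sum: 1×79.904 + 6×12.011 + 2×1.008 + 1×14.007 + 3×15.999 = 215.990 → 215.99 g/mol.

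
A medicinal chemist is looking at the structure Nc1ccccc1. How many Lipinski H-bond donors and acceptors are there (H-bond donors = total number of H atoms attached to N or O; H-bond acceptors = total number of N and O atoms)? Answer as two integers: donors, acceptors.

Donors: find every N or O and count the H atoms it carries.
  atom 1 (N): bond orders sum to 1 → 2 H
Lipinski HBD = 2.
Acceptors: N atoms = 1, O atoms = 0 → HBA = 1.

2, 1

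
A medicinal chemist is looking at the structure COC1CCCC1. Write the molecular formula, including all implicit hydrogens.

C6H12O

Walk through each heavy atom and fill implicit hydrogens from standard valence (C 4, N 3, O 2, S 2, halogen 1):
  atom 1: C, bond orders sum to 1 (valence 4) → 3 H
  atom 2: O, bond orders sum to 2 (valence 2) → 0 H
  atom 3: C, bond orders sum to 3 (valence 4) → 1 H
  atom 4: C, bond orders sum to 2 (valence 4) → 2 H
  atom 5: C, bond orders sum to 2 (valence 4) → 2 H
  atom 6: C, bond orders sum to 2 (valence 4) → 2 H
  atom 7: C, bond orders sum to 2 (valence 4) → 2 H
Totals → C:6, H:12, O:1.
In Hill order: C6H12O.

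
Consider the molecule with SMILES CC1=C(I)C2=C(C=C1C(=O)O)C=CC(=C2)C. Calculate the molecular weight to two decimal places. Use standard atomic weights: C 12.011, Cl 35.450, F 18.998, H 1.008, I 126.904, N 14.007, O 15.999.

326.13 g/mol

First, the molecular formula is C13H11IO2 (counting implicit H from valence).
  C: 13 × 12.011 = 156.143
  H: 11 × 1.008 = 11.088
  I: 1 × 126.904 = 126.904
  O: 2 × 15.999 = 31.998
Sum: 13×12.011 + 11×1.008 + 1×126.904 + 2×15.999 = 326.133 → 326.13 g/mol.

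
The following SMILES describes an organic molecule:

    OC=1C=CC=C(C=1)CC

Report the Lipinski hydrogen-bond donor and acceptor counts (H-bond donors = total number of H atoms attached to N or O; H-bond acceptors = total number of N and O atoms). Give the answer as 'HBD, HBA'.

Donors: find every N or O and count the H atoms it carries.
  atom 1 (O): bond orders sum to 1 → 1 H
Lipinski HBD = 1.
Acceptors: N atoms = 0, O atoms = 1 → HBA = 1.

1, 1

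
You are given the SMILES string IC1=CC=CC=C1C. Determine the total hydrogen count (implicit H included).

Walk through each heavy atom and fill implicit hydrogens from standard valence (C 4, N 3, O 2, S 2, halogen 1):
  atom 1: I (halogen, monovalent) → 0 H
  atom 2: C, bond orders sum to 4 (valence 4) → 0 H
  atom 3: C, bond orders sum to 3 (valence 4) → 1 H
  atom 4: C, bond orders sum to 3 (valence 4) → 1 H
  atom 5: C, bond orders sum to 3 (valence 4) → 1 H
  atom 6: C, bond orders sum to 3 (valence 4) → 1 H
  atom 7: C, bond orders sum to 4 (valence 4) → 0 H
  atom 8: C, bond orders sum to 1 (valence 4) → 3 H
Total hydrogens: 7.

7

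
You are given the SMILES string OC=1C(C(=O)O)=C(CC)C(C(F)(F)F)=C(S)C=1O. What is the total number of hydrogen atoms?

Walk through each heavy atom and fill implicit hydrogens from standard valence (C 4, N 3, O 2, S 2, halogen 1):
  atom 1: O, bond orders sum to 1 (valence 2) → 1 H
  atom 2: C, bond orders sum to 4 (valence 4) → 0 H
  atom 3: C, bond orders sum to 4 (valence 4) → 0 H
  atom 4: C, bond orders sum to 4 (valence 4) → 0 H
  atom 5: O, bond orders sum to 2 (valence 2) → 0 H
  atom 6: O, bond orders sum to 1 (valence 2) → 1 H
  atom 7: C, bond orders sum to 4 (valence 4) → 0 H
  atom 8: C, bond orders sum to 2 (valence 4) → 2 H
  atom 9: C, bond orders sum to 1 (valence 4) → 3 H
  atom 10: C, bond orders sum to 4 (valence 4) → 0 H
  atom 11: C, bond orders sum to 4 (valence 4) → 0 H
  atom 12: F (halogen, monovalent) → 0 H
  atom 13: F (halogen, monovalent) → 0 H
  atom 14: F (halogen, monovalent) → 0 H
  atom 15: C, bond orders sum to 4 (valence 4) → 0 H
  atom 16: S, bond orders sum to 1 (valence 2) → 1 H
  atom 17: C, bond orders sum to 4 (valence 4) → 0 H
  atom 18: O, bond orders sum to 1 (valence 2) → 1 H
Total hydrogens: 9.

9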